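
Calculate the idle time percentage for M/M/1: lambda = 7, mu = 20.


Idle fraction = (1 - rho) * 100 = (1 - 7/20) * 100 = 65.0%

65.0%


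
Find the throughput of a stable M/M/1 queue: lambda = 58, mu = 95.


For a stable queue (lambda < mu), throughput = lambda = 58 per hour

58 per hour


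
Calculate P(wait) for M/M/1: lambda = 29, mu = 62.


P(wait) = rho = lambda/mu = 29/62 = 0.4677

0.4677


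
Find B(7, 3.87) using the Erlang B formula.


B(N,A) = (A^N/N!) / sum(A^k/k!, k=0..N) with N=7, A=3.87 = 0.0563

0.0563


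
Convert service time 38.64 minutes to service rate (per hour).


mu = 60 / avg_service_time = 60 / 38.64 = 1.55 per hour

1.55 per hour


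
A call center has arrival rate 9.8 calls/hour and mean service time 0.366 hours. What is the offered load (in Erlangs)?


Offered load a = lambda * E[S] = 9.8 * 0.366 = 3.59 Erlangs

3.59 Erlangs


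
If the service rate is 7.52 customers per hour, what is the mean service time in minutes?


Mean service time = 60/mu = 60/7.52 = 7.98 minutes

7.98 minutes


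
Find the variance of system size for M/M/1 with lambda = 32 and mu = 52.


rho = 32/52; Var(N) = rho/(1-rho)^2 = 4.16

4.16


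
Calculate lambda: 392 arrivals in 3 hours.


lambda = total arrivals / time = 392 / 3 = 130.67 per hour

130.67 per hour


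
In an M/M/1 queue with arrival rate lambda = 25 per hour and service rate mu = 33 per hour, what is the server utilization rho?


rho = lambda/mu = 25/33 = 0.7576

0.7576


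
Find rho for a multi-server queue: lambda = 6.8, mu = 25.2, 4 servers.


rho = lambda / (c * mu) = 6.8 / (4 * 25.2) = 0.0675

0.0675


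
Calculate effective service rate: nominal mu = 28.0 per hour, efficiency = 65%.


Effective rate = mu * efficiency = 28.0 * 0.65 = 18.2 per hour

18.2 per hour


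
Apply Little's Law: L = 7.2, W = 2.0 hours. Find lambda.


lambda = L / W = 7.2 / 2.0 = 3.6 per hour

3.6 per hour


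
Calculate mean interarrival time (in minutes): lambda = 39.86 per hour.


Mean interarrival time = 60/lambda = 60/39.86 = 1.51 minutes

1.51 minutes


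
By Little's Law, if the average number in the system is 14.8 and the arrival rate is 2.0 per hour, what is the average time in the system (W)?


W = L / lambda = 14.8 / 2.0 = 7.4 hours

7.4 hours


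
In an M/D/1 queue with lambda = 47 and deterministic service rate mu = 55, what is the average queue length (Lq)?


M/D/1: Lq = rho^2 / (2*(1-rho)) where rho = 47/55; Lq = 2.51

2.51


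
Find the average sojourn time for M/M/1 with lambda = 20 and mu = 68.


W = 1/(mu - lambda) = 1/(68 - 20) = 0.0208 hours

0.0208 hours


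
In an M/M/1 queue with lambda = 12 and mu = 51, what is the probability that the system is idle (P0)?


P0 = 1 - rho = 1 - 12/51 = 0.7647

0.7647


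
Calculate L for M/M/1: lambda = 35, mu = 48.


rho = 35/48; L = rho/(1-rho) = 2.69

2.69


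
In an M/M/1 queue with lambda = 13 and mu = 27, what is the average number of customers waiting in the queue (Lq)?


rho = 13/27; Lq = rho^2/(1-rho) = 0.45

0.45


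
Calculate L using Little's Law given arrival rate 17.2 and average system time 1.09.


L = lambda * W = 17.2 * 1.09 = 18.75

18.75


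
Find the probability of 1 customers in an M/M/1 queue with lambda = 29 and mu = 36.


rho = 29/36; P(n) = (1-rho)*rho^n = (1-29/36)*(29/36)^1 = 0.1566

0.1566


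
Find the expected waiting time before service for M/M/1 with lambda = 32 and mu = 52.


rho = 32/52; Wq = rho/(mu - lambda) = 0.0308 hours

0.0308 hours


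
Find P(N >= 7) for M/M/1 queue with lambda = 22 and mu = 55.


P(N >= 7) = rho^7 = (22/55)^7 = 0.0016

0.0016


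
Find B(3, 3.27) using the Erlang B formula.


B(N,A) = (A^N/N!) / sum(A^k/k!, k=0..N) with N=3, A=3.27 = 0.3773

0.3773


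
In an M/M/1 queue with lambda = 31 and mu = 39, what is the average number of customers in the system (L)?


rho = 31/39; L = rho/(1-rho) = 3.88

3.88


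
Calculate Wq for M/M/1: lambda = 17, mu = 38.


rho = 17/38; Wq = rho/(mu - lambda) = 0.0213 hours

0.0213 hours


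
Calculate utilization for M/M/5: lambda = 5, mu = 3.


rho = lambda/(c*mu) = 5/(5*3) = 0.3333

0.3333


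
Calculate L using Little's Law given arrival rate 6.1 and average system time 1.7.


L = lambda * W = 6.1 * 1.7 = 10.37

10.37


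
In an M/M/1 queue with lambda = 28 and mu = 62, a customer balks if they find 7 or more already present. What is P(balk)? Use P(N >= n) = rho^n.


P(N >= 7) = rho^7 = (28/62)^7 = 0.0038

0.0038


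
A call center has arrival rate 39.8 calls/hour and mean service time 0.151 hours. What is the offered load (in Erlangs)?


Offered load a = lambda * E[S] = 39.8 * 0.151 = 6.01 Erlangs

6.01 Erlangs


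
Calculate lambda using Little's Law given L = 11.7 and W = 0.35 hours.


lambda = L / W = 11.7 / 0.35 = 33.43 per hour

33.43 per hour


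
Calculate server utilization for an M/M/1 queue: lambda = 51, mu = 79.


rho = lambda/mu = 51/79 = 0.6456

0.6456


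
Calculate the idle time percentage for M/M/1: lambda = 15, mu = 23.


Idle fraction = (1 - rho) * 100 = (1 - 15/23) * 100 = 34.8%

34.8%


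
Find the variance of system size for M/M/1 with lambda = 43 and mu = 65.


rho = 43/65; Var(N) = rho/(1-rho)^2 = 5.77

5.77


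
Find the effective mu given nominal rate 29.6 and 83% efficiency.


Effective rate = mu * efficiency = 29.6 * 0.83 = 24.57 per hour

24.57 per hour


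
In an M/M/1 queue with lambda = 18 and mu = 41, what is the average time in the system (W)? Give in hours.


W = 1/(mu - lambda) = 1/(41 - 18) = 0.0435 hours

0.0435 hours


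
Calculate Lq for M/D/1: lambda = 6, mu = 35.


M/D/1: Lq = rho^2 / (2*(1-rho)) where rho = 6/35; Lq = 0.02

0.02


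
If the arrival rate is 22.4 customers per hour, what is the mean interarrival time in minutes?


Mean interarrival time = 60/lambda = 60/22.4 = 2.68 minutes

2.68 minutes


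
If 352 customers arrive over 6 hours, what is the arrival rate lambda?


lambda = total arrivals / time = 352 / 6 = 58.67 per hour

58.67 per hour


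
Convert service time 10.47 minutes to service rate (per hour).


mu = 60 / avg_service_time = 60 / 10.47 = 5.73 per hour

5.73 per hour


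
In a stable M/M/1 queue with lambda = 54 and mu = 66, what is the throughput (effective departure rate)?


For a stable queue (lambda < mu), throughput = lambda = 54 per hour

54 per hour


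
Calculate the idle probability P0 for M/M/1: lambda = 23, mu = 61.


P0 = 1 - rho = 1 - 23/61 = 0.623

0.623


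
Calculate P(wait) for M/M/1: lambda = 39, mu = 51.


P(wait) = rho = lambda/mu = 39/51 = 0.7647

0.7647


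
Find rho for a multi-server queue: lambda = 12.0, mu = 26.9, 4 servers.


rho = lambda / (c * mu) = 12.0 / (4 * 26.9) = 0.1115

0.1115


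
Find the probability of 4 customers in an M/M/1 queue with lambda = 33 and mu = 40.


rho = 33/40; P(n) = (1-rho)*rho^n = (1-33/40)*(33/40)^4 = 0.0811

0.0811


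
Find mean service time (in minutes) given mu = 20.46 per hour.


Mean service time = 60/mu = 60/20.46 = 2.93 minutes

2.93 minutes


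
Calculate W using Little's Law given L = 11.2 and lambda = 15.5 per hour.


W = L / lambda = 11.2 / 15.5 = 0.7226 hours

0.7226 hours


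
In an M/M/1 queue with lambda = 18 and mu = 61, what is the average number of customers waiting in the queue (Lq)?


rho = 18/61; Lq = rho^2/(1-rho) = 0.12

0.12


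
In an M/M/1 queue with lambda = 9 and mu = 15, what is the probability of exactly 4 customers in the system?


rho = 9/15; P(n) = (1-rho)*rho^n = (1-9/15)*(9/15)^4 = 0.0518

0.0518


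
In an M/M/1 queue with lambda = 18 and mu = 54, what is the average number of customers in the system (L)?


rho = 18/54; L = rho/(1-rho) = 0.5

0.5


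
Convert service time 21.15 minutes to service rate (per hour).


mu = 60 / avg_service_time = 60 / 21.15 = 2.84 per hour

2.84 per hour


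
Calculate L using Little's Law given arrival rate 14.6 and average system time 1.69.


L = lambda * W = 14.6 * 1.69 = 24.67

24.67


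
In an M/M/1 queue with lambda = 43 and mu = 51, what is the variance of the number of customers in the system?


rho = 43/51; Var(N) = rho/(1-rho)^2 = 34.27

34.27


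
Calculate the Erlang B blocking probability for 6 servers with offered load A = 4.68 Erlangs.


B(N,A) = (A^N/N!) / sum(A^k/k!, k=0..N) with N=6, A=4.68 = 0.1677

0.1677


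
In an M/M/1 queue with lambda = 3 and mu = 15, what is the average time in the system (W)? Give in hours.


W = 1/(mu - lambda) = 1/(15 - 3) = 0.0833 hours

0.0833 hours


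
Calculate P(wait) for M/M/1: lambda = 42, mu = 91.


P(wait) = rho = lambda/mu = 42/91 = 0.4615

0.4615


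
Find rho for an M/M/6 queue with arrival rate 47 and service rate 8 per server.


rho = lambda/(c*mu) = 47/(6*8) = 0.9792

0.9792


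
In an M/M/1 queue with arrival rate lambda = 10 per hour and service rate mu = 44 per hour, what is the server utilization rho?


rho = lambda/mu = 10/44 = 0.2273

0.2273


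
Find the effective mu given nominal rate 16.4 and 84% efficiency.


Effective rate = mu * efficiency = 16.4 * 0.84 = 13.78 per hour

13.78 per hour


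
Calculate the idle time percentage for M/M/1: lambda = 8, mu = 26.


Idle fraction = (1 - rho) * 100 = (1 - 8/26) * 100 = 69.2%

69.2%


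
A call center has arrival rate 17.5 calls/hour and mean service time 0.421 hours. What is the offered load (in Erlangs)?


Offered load a = lambda * E[S] = 17.5 * 0.421 = 7.37 Erlangs

7.37 Erlangs


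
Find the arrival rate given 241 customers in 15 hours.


lambda = total arrivals / time = 241 / 15 = 16.07 per hour

16.07 per hour


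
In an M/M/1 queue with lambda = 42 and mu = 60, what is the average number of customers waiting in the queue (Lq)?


rho = 42/60; Lq = rho^2/(1-rho) = 1.63

1.63


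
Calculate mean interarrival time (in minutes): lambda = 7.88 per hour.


Mean interarrival time = 60/lambda = 60/7.88 = 7.61 minutes

7.61 minutes


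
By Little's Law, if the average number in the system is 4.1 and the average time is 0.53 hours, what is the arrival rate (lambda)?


lambda = L / W = 4.1 / 0.53 = 7.74 per hour

7.74 per hour


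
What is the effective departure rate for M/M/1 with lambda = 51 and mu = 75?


For a stable queue (lambda < mu), throughput = lambda = 51 per hour

51 per hour


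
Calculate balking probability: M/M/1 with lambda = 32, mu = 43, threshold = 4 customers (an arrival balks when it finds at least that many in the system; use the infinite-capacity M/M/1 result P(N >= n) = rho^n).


P(N >= 4) = rho^4 = (32/43)^4 = 0.3067

0.3067


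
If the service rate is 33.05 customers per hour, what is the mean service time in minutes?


Mean service time = 60/mu = 60/33.05 = 1.82 minutes

1.82 minutes


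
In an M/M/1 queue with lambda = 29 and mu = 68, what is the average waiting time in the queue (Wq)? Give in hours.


rho = 29/68; Wq = rho/(mu - lambda) = 0.0109 hours

0.0109 hours


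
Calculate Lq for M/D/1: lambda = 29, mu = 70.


M/D/1: Lq = rho^2 / (2*(1-rho)) where rho = 29/70; Lq = 0.15

0.15


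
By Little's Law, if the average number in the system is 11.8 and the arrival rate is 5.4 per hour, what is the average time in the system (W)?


W = L / lambda = 11.8 / 5.4 = 2.1852 hours

2.1852 hours


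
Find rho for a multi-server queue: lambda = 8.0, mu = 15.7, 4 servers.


rho = lambda / (c * mu) = 8.0 / (4 * 15.7) = 0.1274

0.1274


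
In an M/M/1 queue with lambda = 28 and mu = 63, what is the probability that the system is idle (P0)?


P0 = 1 - rho = 1 - 28/63 = 0.5556

0.5556


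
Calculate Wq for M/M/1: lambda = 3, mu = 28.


rho = 3/28; Wq = rho/(mu - lambda) = 0.0043 hours

0.0043 hours


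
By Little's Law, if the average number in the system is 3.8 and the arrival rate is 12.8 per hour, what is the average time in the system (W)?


W = L / lambda = 3.8 / 12.8 = 0.2969 hours

0.2969 hours


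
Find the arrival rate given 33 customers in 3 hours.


lambda = total arrivals / time = 33 / 3 = 11.0 per hour

11.0 per hour


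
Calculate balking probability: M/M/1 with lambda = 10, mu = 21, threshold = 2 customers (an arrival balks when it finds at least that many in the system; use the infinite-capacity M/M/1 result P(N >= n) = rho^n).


P(N >= 2) = rho^2 = (10/21)^2 = 0.2268

0.2268


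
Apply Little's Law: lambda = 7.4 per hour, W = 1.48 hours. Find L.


L = lambda * W = 7.4 * 1.48 = 10.95

10.95


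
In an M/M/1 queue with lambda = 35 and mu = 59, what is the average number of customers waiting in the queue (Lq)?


rho = 35/59; Lq = rho^2/(1-rho) = 0.87

0.87


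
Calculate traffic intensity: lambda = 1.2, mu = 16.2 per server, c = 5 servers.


rho = lambda / (c * mu) = 1.2 / (5 * 16.2) = 0.0148

0.0148


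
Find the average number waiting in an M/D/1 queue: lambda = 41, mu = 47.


M/D/1: Lq = rho^2 / (2*(1-rho)) where rho = 41/47; Lq = 2.98

2.98


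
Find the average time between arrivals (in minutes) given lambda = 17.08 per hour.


Mean interarrival time = 60/lambda = 60/17.08 = 3.51 minutes

3.51 minutes


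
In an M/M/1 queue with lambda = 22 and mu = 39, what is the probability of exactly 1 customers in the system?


rho = 22/39; P(n) = (1-rho)*rho^n = (1-22/39)*(22/39)^1 = 0.2459

0.2459


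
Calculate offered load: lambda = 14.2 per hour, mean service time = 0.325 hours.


Offered load a = lambda * E[S] = 14.2 * 0.325 = 4.62 Erlangs

4.62 Erlangs


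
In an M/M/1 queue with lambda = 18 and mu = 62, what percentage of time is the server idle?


Idle fraction = (1 - rho) * 100 = (1 - 18/62) * 100 = 71.0%

71.0%


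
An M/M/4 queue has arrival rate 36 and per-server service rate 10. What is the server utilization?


rho = lambda/(c*mu) = 36/(4*10) = 0.9

0.9


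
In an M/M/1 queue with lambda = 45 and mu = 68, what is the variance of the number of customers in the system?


rho = 45/68; Var(N) = rho/(1-rho)^2 = 5.78

5.78


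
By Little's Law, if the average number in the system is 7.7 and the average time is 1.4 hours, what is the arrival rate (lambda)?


lambda = L / W = 7.7 / 1.4 = 5.5 per hour

5.5 per hour


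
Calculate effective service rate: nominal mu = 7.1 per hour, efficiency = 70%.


Effective rate = mu * efficiency = 7.1 * 0.7 = 4.97 per hour

4.97 per hour


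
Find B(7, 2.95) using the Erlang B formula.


B(N,A) = (A^N/N!) / sum(A^k/k!, k=0..N) with N=7, A=2.95 = 0.0204

0.0204


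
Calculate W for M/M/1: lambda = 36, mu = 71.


W = 1/(mu - lambda) = 1/(71 - 36) = 0.0286 hours

0.0286 hours


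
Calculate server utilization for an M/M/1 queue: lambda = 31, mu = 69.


rho = lambda/mu = 31/69 = 0.4493

0.4493


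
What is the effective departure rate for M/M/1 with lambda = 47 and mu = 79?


For a stable queue (lambda < mu), throughput = lambda = 47 per hour

47 per hour


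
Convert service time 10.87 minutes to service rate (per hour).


mu = 60 / avg_service_time = 60 / 10.87 = 5.52 per hour

5.52 per hour


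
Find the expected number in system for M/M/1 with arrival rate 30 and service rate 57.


rho = 30/57; L = rho/(1-rho) = 1.11

1.11


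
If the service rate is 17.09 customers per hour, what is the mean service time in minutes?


Mean service time = 60/mu = 60/17.09 = 3.51 minutes

3.51 minutes


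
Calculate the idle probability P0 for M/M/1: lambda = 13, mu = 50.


P0 = 1 - rho = 1 - 13/50 = 0.74

0.74


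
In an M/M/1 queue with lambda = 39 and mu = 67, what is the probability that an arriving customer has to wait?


P(wait) = rho = lambda/mu = 39/67 = 0.5821

0.5821


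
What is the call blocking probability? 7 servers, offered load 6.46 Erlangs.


B(N,A) = (A^N/N!) / sum(A^k/k!, k=0..N) with N=7, A=6.46 = 0.2148

0.2148


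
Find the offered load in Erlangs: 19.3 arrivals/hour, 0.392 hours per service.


Offered load a = lambda * E[S] = 19.3 * 0.392 = 7.57 Erlangs

7.57 Erlangs


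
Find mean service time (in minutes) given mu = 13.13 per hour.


Mean service time = 60/mu = 60/13.13 = 4.57 minutes

4.57 minutes


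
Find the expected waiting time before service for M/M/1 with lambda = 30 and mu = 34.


rho = 30/34; Wq = rho/(mu - lambda) = 0.2206 hours

0.2206 hours


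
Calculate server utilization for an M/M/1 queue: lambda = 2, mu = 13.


rho = lambda/mu = 2/13 = 0.1538

0.1538


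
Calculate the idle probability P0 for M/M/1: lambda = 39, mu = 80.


P0 = 1 - rho = 1 - 39/80 = 0.5125

0.5125


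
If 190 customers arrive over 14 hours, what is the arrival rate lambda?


lambda = total arrivals / time = 190 / 14 = 13.57 per hour

13.57 per hour


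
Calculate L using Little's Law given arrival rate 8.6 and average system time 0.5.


L = lambda * W = 8.6 * 0.5 = 4.3

4.3


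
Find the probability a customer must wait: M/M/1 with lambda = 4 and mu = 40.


P(wait) = rho = lambda/mu = 4/40 = 0.1

0.1


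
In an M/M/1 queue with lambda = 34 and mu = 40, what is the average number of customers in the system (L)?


rho = 34/40; L = rho/(1-rho) = 5.67

5.67


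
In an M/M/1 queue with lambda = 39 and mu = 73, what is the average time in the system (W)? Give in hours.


W = 1/(mu - lambda) = 1/(73 - 39) = 0.0294 hours

0.0294 hours


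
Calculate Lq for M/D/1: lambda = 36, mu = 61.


M/D/1: Lq = rho^2 / (2*(1-rho)) where rho = 36/61; Lq = 0.42

0.42


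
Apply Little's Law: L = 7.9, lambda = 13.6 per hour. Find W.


W = L / lambda = 7.9 / 13.6 = 0.5809 hours

0.5809 hours


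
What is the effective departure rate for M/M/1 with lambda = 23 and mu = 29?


For a stable queue (lambda < mu), throughput = lambda = 23 per hour

23 per hour


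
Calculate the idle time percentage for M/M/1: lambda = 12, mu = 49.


Idle fraction = (1 - rho) * 100 = (1 - 12/49) * 100 = 75.5%

75.5%


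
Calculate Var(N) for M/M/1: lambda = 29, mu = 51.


rho = 29/51; Var(N) = rho/(1-rho)^2 = 3.06

3.06


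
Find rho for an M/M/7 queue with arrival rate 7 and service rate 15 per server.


rho = lambda/(c*mu) = 7/(7*15) = 0.0667

0.0667


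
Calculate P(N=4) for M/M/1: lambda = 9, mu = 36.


rho = 9/36; P(n) = (1-rho)*rho^n = (1-9/36)*(9/36)^4 = 0.0029

0.0029


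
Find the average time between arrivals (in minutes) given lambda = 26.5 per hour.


Mean interarrival time = 60/lambda = 60/26.5 = 2.26 minutes

2.26 minutes


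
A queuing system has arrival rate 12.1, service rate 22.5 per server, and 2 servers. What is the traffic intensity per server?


rho = lambda / (c * mu) = 12.1 / (2 * 22.5) = 0.2689

0.2689


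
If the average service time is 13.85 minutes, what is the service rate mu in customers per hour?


mu = 60 / avg_service_time = 60 / 13.85 = 4.33 per hour

4.33 per hour


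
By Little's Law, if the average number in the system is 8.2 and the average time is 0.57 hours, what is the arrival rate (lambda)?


lambda = L / W = 8.2 / 0.57 = 14.39 per hour

14.39 per hour


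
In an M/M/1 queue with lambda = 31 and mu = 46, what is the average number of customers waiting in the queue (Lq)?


rho = 31/46; Lq = rho^2/(1-rho) = 1.39

1.39


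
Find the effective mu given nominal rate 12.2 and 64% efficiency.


Effective rate = mu * efficiency = 12.2 * 0.64 = 7.81 per hour

7.81 per hour


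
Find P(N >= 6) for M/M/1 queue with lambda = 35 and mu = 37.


P(N >= 6) = rho^6 = (35/37)^6 = 0.7165

0.7165


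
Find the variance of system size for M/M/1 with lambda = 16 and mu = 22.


rho = 16/22; Var(N) = rho/(1-rho)^2 = 9.78

9.78


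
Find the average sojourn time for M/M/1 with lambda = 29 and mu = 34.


W = 1/(mu - lambda) = 1/(34 - 29) = 0.2 hours

0.2 hours


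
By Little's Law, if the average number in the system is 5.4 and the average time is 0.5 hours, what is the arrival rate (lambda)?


lambda = L / W = 5.4 / 0.5 = 10.8 per hour

10.8 per hour


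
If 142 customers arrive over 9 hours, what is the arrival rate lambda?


lambda = total arrivals / time = 142 / 9 = 15.78 per hour

15.78 per hour


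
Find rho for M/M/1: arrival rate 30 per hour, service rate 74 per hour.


rho = lambda/mu = 30/74 = 0.4054

0.4054


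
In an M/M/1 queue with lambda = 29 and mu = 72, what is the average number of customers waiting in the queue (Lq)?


rho = 29/72; Lq = rho^2/(1-rho) = 0.27

0.27


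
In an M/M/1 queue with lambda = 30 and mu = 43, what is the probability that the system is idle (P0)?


P0 = 1 - rho = 1 - 30/43 = 0.3023

0.3023


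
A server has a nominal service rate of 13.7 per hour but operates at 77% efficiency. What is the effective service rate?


Effective rate = mu * efficiency = 13.7 * 0.77 = 10.55 per hour

10.55 per hour


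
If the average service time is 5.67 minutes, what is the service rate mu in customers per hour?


mu = 60 / avg_service_time = 60 / 5.67 = 10.58 per hour

10.58 per hour


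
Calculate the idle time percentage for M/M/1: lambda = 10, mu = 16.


Idle fraction = (1 - rho) * 100 = (1 - 10/16) * 100 = 37.5%

37.5%


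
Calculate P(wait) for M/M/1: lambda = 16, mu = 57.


P(wait) = rho = lambda/mu = 16/57 = 0.2807

0.2807


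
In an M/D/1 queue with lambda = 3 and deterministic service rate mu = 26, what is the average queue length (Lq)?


M/D/1: Lq = rho^2 / (2*(1-rho)) where rho = 3/26; Lq = 0.01

0.01


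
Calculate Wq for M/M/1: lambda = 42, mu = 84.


rho = 42/84; Wq = rho/(mu - lambda) = 0.0119 hours

0.0119 hours


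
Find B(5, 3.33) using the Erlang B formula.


B(N,A) = (A^N/N!) / sum(A^k/k!, k=0..N) with N=5, A=3.33 = 0.1389

0.1389


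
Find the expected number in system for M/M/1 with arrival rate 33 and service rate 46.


rho = 33/46; L = rho/(1-rho) = 2.54

2.54


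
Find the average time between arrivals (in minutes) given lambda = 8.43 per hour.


Mean interarrival time = 60/lambda = 60/8.43 = 7.12 minutes

7.12 minutes


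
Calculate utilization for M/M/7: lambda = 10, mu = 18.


rho = lambda/(c*mu) = 10/(7*18) = 0.0794

0.0794


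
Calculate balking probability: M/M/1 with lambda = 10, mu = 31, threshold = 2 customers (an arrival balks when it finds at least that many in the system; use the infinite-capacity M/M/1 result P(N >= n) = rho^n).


P(N >= 2) = rho^2 = (10/31)^2 = 0.1041

0.1041


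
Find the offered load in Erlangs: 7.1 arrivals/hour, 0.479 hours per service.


Offered load a = lambda * E[S] = 7.1 * 0.479 = 3.4 Erlangs

3.4 Erlangs


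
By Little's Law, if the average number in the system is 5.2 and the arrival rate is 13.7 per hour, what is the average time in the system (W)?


W = L / lambda = 5.2 / 13.7 = 0.3796 hours

0.3796 hours


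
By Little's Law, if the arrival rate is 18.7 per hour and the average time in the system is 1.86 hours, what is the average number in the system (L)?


L = lambda * W = 18.7 * 1.86 = 34.78

34.78


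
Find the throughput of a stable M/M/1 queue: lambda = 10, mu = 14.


For a stable queue (lambda < mu), throughput = lambda = 10 per hour

10 per hour


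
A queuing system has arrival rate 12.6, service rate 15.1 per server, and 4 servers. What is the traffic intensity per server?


rho = lambda / (c * mu) = 12.6 / (4 * 15.1) = 0.2086

0.2086


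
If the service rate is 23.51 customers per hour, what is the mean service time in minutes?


Mean service time = 60/mu = 60/23.51 = 2.55 minutes

2.55 minutes


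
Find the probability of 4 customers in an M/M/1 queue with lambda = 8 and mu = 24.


rho = 8/24; P(n) = (1-rho)*rho^n = (1-8/24)*(8/24)^4 = 0.0082

0.0082


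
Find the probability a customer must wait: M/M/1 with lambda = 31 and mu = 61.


P(wait) = rho = lambda/mu = 31/61 = 0.5082

0.5082


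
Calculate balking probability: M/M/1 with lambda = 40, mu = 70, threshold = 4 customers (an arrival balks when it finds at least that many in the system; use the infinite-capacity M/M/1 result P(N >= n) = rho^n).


P(N >= 4) = rho^4 = (40/70)^4 = 0.1066

0.1066


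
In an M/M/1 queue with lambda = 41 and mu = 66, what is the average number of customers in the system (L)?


rho = 41/66; L = rho/(1-rho) = 1.64

1.64


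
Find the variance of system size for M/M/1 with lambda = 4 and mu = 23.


rho = 4/23; Var(N) = rho/(1-rho)^2 = 0.25

0.25


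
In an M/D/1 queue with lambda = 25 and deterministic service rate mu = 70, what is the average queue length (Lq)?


M/D/1: Lq = rho^2 / (2*(1-rho)) where rho = 25/70; Lq = 0.1

0.1


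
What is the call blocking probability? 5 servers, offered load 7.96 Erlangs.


B(N,A) = (A^N/N!) / sum(A^k/k!, k=0..N) with N=5, A=7.96 = 0.477

0.477


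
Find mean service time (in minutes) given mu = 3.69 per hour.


Mean service time = 60/mu = 60/3.69 = 16.26 minutes

16.26 minutes


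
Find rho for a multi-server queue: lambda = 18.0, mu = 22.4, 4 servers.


rho = lambda / (c * mu) = 18.0 / (4 * 22.4) = 0.2009

0.2009


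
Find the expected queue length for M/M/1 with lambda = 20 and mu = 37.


rho = 20/37; Lq = rho^2/(1-rho) = 0.64

0.64


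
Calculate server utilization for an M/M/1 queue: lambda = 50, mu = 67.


rho = lambda/mu = 50/67 = 0.7463

0.7463


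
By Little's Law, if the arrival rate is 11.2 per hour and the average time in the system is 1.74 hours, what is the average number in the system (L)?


L = lambda * W = 11.2 * 1.74 = 19.49

19.49


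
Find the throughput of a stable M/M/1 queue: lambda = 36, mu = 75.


For a stable queue (lambda < mu), throughput = lambda = 36 per hour

36 per hour


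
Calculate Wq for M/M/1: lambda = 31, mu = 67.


rho = 31/67; Wq = rho/(mu - lambda) = 0.0129 hours

0.0129 hours


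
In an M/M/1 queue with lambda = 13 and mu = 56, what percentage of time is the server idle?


Idle fraction = (1 - rho) * 100 = (1 - 13/56) * 100 = 76.8%

76.8%


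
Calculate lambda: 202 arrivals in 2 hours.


lambda = total arrivals / time = 202 / 2 = 101.0 per hour

101.0 per hour


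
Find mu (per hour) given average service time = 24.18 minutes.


mu = 60 / avg_service_time = 60 / 24.18 = 2.48 per hour

2.48 per hour


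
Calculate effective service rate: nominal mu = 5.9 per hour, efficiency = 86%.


Effective rate = mu * efficiency = 5.9 * 0.86 = 5.07 per hour

5.07 per hour


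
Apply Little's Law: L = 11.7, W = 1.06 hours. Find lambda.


lambda = L / W = 11.7 / 1.06 = 11.04 per hour

11.04 per hour


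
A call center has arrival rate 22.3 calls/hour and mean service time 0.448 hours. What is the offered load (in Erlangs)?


Offered load a = lambda * E[S] = 22.3 * 0.448 = 9.99 Erlangs

9.99 Erlangs


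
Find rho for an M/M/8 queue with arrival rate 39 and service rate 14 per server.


rho = lambda/(c*mu) = 39/(8*14) = 0.3482

0.3482


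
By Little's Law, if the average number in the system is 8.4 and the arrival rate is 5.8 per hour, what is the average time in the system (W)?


W = L / lambda = 8.4 / 5.8 = 1.4483 hours

1.4483 hours


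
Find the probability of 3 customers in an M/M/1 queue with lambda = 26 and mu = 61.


rho = 26/61; P(n) = (1-rho)*rho^n = (1-26/61)*(26/61)^3 = 0.0444

0.0444


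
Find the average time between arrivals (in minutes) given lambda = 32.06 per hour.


Mean interarrival time = 60/lambda = 60/32.06 = 1.87 minutes

1.87 minutes


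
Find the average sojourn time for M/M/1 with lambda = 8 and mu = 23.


W = 1/(mu - lambda) = 1/(23 - 8) = 0.0667 hours

0.0667 hours


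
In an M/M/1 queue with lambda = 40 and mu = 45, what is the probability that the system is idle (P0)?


P0 = 1 - rho = 1 - 40/45 = 0.1111

0.1111


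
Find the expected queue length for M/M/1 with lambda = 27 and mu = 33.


rho = 27/33; Lq = rho^2/(1-rho) = 3.68

3.68


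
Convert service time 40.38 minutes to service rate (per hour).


mu = 60 / avg_service_time = 60 / 40.38 = 1.49 per hour

1.49 per hour


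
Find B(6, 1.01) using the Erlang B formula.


B(N,A) = (A^N/N!) / sum(A^k/k!, k=0..N) with N=6, A=1.01 = 0.0005

0.0005


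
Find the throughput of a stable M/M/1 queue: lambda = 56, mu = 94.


For a stable queue (lambda < mu), throughput = lambda = 56 per hour

56 per hour


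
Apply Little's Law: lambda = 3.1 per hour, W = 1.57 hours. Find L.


L = lambda * W = 3.1 * 1.57 = 4.87

4.87


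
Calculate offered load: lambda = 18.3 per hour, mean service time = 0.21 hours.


Offered load a = lambda * E[S] = 18.3 * 0.21 = 3.84 Erlangs

3.84 Erlangs


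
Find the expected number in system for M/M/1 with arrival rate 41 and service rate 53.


rho = 41/53; L = rho/(1-rho) = 3.42

3.42


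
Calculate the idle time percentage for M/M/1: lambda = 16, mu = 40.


Idle fraction = (1 - rho) * 100 = (1 - 16/40) * 100 = 60.0%

60.0%


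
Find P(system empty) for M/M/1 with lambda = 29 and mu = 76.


P0 = 1 - rho = 1 - 29/76 = 0.6184

0.6184


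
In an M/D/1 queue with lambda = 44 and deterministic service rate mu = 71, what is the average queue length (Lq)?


M/D/1: Lq = rho^2 / (2*(1-rho)) where rho = 44/71; Lq = 0.5

0.5


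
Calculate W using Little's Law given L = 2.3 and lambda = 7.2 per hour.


W = L / lambda = 2.3 / 7.2 = 0.3194 hours

0.3194 hours


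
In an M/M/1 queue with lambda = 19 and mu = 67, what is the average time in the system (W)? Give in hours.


W = 1/(mu - lambda) = 1/(67 - 19) = 0.0208 hours

0.0208 hours


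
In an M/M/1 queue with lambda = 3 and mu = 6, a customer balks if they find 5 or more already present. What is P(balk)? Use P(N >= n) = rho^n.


P(N >= 5) = rho^5 = (3/6)^5 = 0.0313

0.0313


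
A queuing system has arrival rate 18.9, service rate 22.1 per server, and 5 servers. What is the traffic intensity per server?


rho = lambda / (c * mu) = 18.9 / (5 * 22.1) = 0.171

0.171


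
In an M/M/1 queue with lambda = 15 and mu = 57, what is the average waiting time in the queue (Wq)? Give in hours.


rho = 15/57; Wq = rho/(mu - lambda) = 0.0063 hours

0.0063 hours


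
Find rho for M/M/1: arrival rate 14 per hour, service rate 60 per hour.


rho = lambda/mu = 14/60 = 0.2333

0.2333


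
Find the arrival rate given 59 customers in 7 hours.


lambda = total arrivals / time = 59 / 7 = 8.43 per hour

8.43 per hour


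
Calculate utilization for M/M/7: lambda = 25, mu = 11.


rho = lambda/(c*mu) = 25/(7*11) = 0.3247

0.3247


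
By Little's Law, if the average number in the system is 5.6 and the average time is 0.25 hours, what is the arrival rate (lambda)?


lambda = L / W = 5.6 / 0.25 = 22.4 per hour

22.4 per hour


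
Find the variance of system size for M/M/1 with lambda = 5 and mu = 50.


rho = 5/50; Var(N) = rho/(1-rho)^2 = 0.12

0.12


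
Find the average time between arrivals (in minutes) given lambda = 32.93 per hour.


Mean interarrival time = 60/lambda = 60/32.93 = 1.82 minutes

1.82 minutes


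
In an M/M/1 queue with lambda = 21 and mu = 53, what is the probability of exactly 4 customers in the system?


rho = 21/53; P(n) = (1-rho)*rho^n = (1-21/53)*(21/53)^4 = 0.0149

0.0149


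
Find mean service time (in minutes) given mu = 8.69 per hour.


Mean service time = 60/mu = 60/8.69 = 6.9 minutes

6.9 minutes


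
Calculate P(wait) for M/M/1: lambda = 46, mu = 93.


P(wait) = rho = lambda/mu = 46/93 = 0.4946

0.4946


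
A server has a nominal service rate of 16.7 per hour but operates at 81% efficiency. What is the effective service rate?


Effective rate = mu * efficiency = 16.7 * 0.81 = 13.53 per hour

13.53 per hour


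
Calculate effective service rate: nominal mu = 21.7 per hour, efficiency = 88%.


Effective rate = mu * efficiency = 21.7 * 0.88 = 19.1 per hour

19.1 per hour


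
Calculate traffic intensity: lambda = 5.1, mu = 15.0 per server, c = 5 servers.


rho = lambda / (c * mu) = 5.1 / (5 * 15.0) = 0.068

0.068


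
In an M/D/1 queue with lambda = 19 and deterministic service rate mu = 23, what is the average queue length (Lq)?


M/D/1: Lq = rho^2 / (2*(1-rho)) where rho = 19/23; Lq = 1.96

1.96


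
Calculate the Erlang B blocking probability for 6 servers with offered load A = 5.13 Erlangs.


B(N,A) = (A^N/N!) / sum(A^k/k!, k=0..N) with N=6, A=5.13 = 0.2016

0.2016


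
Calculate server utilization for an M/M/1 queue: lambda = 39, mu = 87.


rho = lambda/mu = 39/87 = 0.4483

0.4483


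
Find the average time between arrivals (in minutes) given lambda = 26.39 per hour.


Mean interarrival time = 60/lambda = 60/26.39 = 2.27 minutes

2.27 minutes


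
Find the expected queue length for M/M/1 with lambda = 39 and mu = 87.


rho = 39/87; Lq = rho^2/(1-rho) = 0.36

0.36


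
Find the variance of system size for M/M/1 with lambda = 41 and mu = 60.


rho = 41/60; Var(N) = rho/(1-rho)^2 = 6.81

6.81


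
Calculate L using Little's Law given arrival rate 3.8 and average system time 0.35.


L = lambda * W = 3.8 * 0.35 = 1.33

1.33


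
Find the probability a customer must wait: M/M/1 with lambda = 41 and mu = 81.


P(wait) = rho = lambda/mu = 41/81 = 0.5062

0.5062


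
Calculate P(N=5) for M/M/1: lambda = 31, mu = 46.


rho = 31/46; P(n) = (1-rho)*rho^n = (1-31/46)*(31/46)^5 = 0.0453

0.0453


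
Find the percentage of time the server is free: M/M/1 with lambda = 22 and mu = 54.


Idle fraction = (1 - rho) * 100 = (1 - 22/54) * 100 = 59.3%

59.3%


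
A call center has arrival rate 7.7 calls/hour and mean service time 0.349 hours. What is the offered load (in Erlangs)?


Offered load a = lambda * E[S] = 7.7 * 0.349 = 2.69 Erlangs

2.69 Erlangs


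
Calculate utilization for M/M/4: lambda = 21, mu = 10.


rho = lambda/(c*mu) = 21/(4*10) = 0.525

0.525


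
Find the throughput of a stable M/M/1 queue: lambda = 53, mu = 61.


For a stable queue (lambda < mu), throughput = lambda = 53 per hour

53 per hour


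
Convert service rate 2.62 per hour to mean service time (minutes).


Mean service time = 60/mu = 60/2.62 = 22.9 minutes

22.9 minutes


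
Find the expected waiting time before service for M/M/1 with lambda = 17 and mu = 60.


rho = 17/60; Wq = rho/(mu - lambda) = 0.0066 hours

0.0066 hours


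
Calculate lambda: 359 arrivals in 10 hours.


lambda = total arrivals / time = 359 / 10 = 35.9 per hour

35.9 per hour


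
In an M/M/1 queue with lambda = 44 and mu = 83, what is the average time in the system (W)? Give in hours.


W = 1/(mu - lambda) = 1/(83 - 44) = 0.0256 hours

0.0256 hours


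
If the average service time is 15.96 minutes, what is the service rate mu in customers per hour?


mu = 60 / avg_service_time = 60 / 15.96 = 3.76 per hour

3.76 per hour


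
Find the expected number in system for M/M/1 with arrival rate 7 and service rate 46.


rho = 7/46; L = rho/(1-rho) = 0.18

0.18


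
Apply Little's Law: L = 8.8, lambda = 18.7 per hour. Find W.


W = L / lambda = 8.8 / 18.7 = 0.4706 hours

0.4706 hours


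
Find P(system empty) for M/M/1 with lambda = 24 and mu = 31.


P0 = 1 - rho = 1 - 24/31 = 0.2258

0.2258


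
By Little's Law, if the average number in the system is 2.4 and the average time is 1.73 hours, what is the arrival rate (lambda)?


lambda = L / W = 2.4 / 1.73 = 1.39 per hour

1.39 per hour


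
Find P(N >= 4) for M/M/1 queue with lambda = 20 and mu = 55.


P(N >= 4) = rho^4 = (20/55)^4 = 0.0175

0.0175


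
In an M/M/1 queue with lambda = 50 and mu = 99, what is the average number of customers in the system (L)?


rho = 50/99; L = rho/(1-rho) = 1.02

1.02


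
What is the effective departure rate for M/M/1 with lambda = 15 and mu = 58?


For a stable queue (lambda < mu), throughput = lambda = 15 per hour

15 per hour


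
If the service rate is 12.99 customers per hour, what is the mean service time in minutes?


Mean service time = 60/mu = 60/12.99 = 4.62 minutes

4.62 minutes


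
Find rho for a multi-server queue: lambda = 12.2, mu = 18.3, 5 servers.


rho = lambda / (c * mu) = 12.2 / (5 * 18.3) = 0.1333

0.1333


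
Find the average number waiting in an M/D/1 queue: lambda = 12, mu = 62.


M/D/1: Lq = rho^2 / (2*(1-rho)) where rho = 12/62; Lq = 0.02

0.02


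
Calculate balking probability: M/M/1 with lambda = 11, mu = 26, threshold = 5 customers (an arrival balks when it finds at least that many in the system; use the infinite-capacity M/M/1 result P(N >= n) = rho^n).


P(N >= 5) = rho^5 = (11/26)^5 = 0.0136

0.0136


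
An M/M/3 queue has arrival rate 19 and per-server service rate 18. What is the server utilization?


rho = lambda/(c*mu) = 19/(3*18) = 0.3519

0.3519


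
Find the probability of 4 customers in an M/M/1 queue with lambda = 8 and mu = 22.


rho = 8/22; P(n) = (1-rho)*rho^n = (1-8/22)*(8/22)^4 = 0.0111

0.0111


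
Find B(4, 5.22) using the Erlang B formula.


B(N,A) = (A^N/N!) / sum(A^k/k!, k=0..N) with N=4, A=5.22 = 0.4153

0.4153


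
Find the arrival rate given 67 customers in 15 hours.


lambda = total arrivals / time = 67 / 15 = 4.47 per hour

4.47 per hour


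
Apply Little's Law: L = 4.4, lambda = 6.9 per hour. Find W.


W = L / lambda = 4.4 / 6.9 = 0.6377 hours

0.6377 hours


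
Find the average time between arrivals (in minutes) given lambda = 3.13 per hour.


Mean interarrival time = 60/lambda = 60/3.13 = 19.17 minutes

19.17 minutes


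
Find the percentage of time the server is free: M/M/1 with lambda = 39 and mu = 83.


Idle fraction = (1 - rho) * 100 = (1 - 39/83) * 100 = 53.0%

53.0%


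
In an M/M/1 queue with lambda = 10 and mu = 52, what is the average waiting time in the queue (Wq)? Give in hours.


rho = 10/52; Wq = rho/(mu - lambda) = 0.0046 hours

0.0046 hours


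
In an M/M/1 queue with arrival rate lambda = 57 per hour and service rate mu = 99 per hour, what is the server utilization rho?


rho = lambda/mu = 57/99 = 0.5758

0.5758


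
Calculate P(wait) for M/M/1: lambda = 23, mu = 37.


P(wait) = rho = lambda/mu = 23/37 = 0.6216

0.6216


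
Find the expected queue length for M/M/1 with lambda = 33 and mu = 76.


rho = 33/76; Lq = rho^2/(1-rho) = 0.33

0.33


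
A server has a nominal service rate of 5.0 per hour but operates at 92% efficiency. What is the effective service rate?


Effective rate = mu * efficiency = 5.0 * 0.92 = 4.6 per hour

4.6 per hour


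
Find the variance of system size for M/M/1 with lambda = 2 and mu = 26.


rho = 2/26; Var(N) = rho/(1-rho)^2 = 0.09

0.09


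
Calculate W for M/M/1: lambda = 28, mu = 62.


W = 1/(mu - lambda) = 1/(62 - 28) = 0.0294 hours

0.0294 hours


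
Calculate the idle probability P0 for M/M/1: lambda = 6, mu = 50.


P0 = 1 - rho = 1 - 6/50 = 0.88

0.88


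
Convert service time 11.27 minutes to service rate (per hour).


mu = 60 / avg_service_time = 60 / 11.27 = 5.32 per hour

5.32 per hour


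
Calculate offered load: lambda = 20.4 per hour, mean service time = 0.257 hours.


Offered load a = lambda * E[S] = 20.4 * 0.257 = 5.24 Erlangs

5.24 Erlangs
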